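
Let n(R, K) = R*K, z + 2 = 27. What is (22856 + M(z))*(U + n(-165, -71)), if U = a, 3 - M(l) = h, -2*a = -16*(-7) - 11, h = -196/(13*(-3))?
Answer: 20793254345/78 ≈ 2.6658e+8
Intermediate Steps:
z = 25 (z = -2 + 27 = 25)
n(R, K) = K*R
h = 196/39 (h = -196/(-39) = -196*(-1/39) = 196/39 ≈ 5.0256)
a = -101/2 (a = -(-16*(-7) - 11)/2 = -(112 - 11)/2 = -½*101 = -101/2 ≈ -50.500)
M(l) = -79/39 (M(l) = 3 - 1*196/39 = 3 - 196/39 = -79/39)
U = -101/2 ≈ -50.500
(22856 + M(z))*(U + n(-165, -71)) = (22856 - 79/39)*(-101/2 - 71*(-165)) = 891305*(-101/2 + 11715)/39 = (891305/39)*(23329/2) = 20793254345/78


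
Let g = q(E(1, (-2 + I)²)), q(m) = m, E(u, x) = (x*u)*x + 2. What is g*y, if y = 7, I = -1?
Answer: 581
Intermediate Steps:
E(u, x) = 2 + u*x² (E(u, x) = (u*x)*x + 2 = u*x² + 2 = 2 + u*x²)
g = 83 (g = 2 + 1*((-2 - 1)²)² = 2 + 1*((-3)²)² = 2 + 1*9² = 2 + 1*81 = 2 + 81 = 83)
g*y = 83*7 = 581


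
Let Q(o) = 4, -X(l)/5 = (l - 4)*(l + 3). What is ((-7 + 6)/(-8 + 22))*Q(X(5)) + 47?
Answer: 327/7 ≈ 46.714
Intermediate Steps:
X(l) = -5*(-4 + l)*(3 + l) (X(l) = -5*(l - 4)*(l + 3) = -5*(-4 + l)*(3 + l))
((-7 + 6)/(-8 + 22))*Q(X(5)) + 47 = ((-7 + 6)/(-8 + 22))*4 + 47 = -1/14*4 + 47 = -2/7 + 47 = 327/7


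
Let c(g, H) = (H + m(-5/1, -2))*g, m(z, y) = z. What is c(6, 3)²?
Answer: 144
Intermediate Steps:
c(g, H) = g*(-5 + H) (c(g, H) = (H - 5/1)*g = (H - 5*1)*g = (H - 5)*g = (-5 + H)*g = g*(-5 + H))
c(6, 3)² = (6*(-5 + 3))² = (6*(-2))² = (-12)² = 144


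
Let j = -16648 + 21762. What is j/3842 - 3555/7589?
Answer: 12575918/14578469 ≈ 0.86264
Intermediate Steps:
j = 5114
j/3842 - 3555/7589 = 5114/3842 - 3555/7589 = 5114*(1/3842) - 3555*1/7589 = 2557/1921 - 3555/7589 = 12575918/14578469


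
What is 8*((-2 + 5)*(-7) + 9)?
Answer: -96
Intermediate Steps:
8*((-2 + 5)*(-7) + 9) = 8*(3*(-7) + 9) = 8*(-21 + 9) = 8*(-12) = -96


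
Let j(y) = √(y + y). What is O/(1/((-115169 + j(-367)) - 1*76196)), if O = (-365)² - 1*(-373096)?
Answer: -96892118165 + 506321*I*√734 ≈ -9.6892e+10 + 1.3717e+7*I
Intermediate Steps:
j(y) = √2*√y (j(y) = √(2*y) = √2*√y)
O = 506321 (O = 133225 + 373096 = 506321)
O/(1/((-115169 + j(-367)) - 1*76196)) = 506321/(1/((-115169 + √2*√(-367)) - 1*76196)) = 506321/(1/((-115169 + √2*(I*√367)) - 76196)) = 506321/(1/((-115169 + I*√734) - 76196)) = 506321/(1/(-191365 + I*√734)) = 506321*(-191365 + I*√734) = -96892118165 + 506321*I*√734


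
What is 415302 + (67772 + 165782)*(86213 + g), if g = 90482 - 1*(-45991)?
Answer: 52009621346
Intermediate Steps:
g = 136473 (g = 90482 + 45991 = 136473)
415302 + (67772 + 165782)*(86213 + g) = 415302 + (67772 + 165782)*(86213 + 136473) = 415302 + 233554*222686 = 415302 + 52009206044 = 52009621346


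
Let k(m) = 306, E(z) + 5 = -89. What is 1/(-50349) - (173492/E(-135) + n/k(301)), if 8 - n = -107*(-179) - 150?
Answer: 460475854309/241373106 ≈ 1907.7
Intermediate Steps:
E(z) = -94 (E(z) = -5 - 89 = -94)
n = -18995 (n = 8 - (-107*(-179) - 150) = 8 - (19153 - 150) = 8 - 1*19003 = 8 - 19003 = -18995)
1/(-50349) - (173492/E(-135) + n/k(301)) = 1/(-50349) - (173492/(-94) - 18995/306) = -1/50349 - (173492*(-1/94) - 18995*1/306) = -1/50349 - (-86746/47 - 18995/306) = -1/50349 - 1*(-27437041/14382) = -1/50349 + 27437041/14382 = 460475854309/241373106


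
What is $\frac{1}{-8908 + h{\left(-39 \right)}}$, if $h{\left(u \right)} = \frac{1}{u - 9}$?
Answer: $- \frac{48}{427585} \approx -0.00011226$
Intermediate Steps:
$h{\left(u \right)} = \frac{1}{-9 + u}$
$\frac{1}{-8908 + h{\left(-39 \right)}} = \frac{1}{-8908 + \frac{1}{-9 - 39}} = \frac{1}{-8908 + \frac{1}{-48}} = \frac{1}{-8908 - \frac{1}{48}} = \frac{1}{- \frac{427585}{48}} = - \frac{48}{427585}$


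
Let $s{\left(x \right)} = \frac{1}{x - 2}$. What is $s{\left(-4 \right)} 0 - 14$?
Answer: $-14$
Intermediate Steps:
$s{\left(x \right)} = \frac{1}{-2 + x}$
$s{\left(-4 \right)} 0 - 14 = \frac{1}{-2 - 4} \cdot 0 - 14 = \frac{1}{-6} \cdot 0 - 14 = \left(- \frac{1}{6}\right) 0 - 14 = 0 - 14 = -14$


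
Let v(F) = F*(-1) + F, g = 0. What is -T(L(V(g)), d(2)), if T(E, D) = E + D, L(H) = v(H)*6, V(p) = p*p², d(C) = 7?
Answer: -7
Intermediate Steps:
v(F) = 0 (v(F) = -F + F = 0)
V(p) = p³
L(H) = 0 (L(H) = 0*6 = 0)
T(E, D) = D + E
-T(L(V(g)), d(2)) = -(7 + 0) = -1*7 = -7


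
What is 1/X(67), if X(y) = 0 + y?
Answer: 1/67 ≈ 0.014925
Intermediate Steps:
X(y) = y
1/X(67) = 1/67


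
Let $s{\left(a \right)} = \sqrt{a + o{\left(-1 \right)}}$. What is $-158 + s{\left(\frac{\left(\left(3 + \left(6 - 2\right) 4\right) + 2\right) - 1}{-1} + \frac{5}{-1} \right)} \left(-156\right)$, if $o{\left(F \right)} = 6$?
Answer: $-158 - 156 i \sqrt{19} \approx -158.0 - 679.99 i$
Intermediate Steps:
$s{\left(a \right)} = \sqrt{6 + a}$ ($s{\left(a \right)} = \sqrt{a + 6} = \sqrt{6 + a}$)
$-158 + s{\left(\frac{\left(\left(3 + \left(6 - 2\right) 4\right) + 2\right) - 1}{-1} + \frac{5}{-1} \right)} \left(-156\right) = -158 + \sqrt{6 + \left(\frac{\left(\left(3 + \left(6 - 2\right) 4\right) + 2\right) - 1}{-1} + \frac{5}{-1}\right)} \left(-156\right) = -158 + \sqrt{6 + \left(\left(\left(\left(3 + 4 \cdot 4\right) + 2\right) - 1\right) \left(-1\right) + 5 \left(-1\right)\right)} \left(-156\right) = -158 + \sqrt{6 + \left(\left(\left(\left(3 + 16\right) + 2\right) - 1\right) \left(-1\right) - 5\right)} \left(-156\right) = -158 + \sqrt{6 + \left(\left(\left(19 + 2\right) - 1\right) \left(-1\right) - 5\right)} \left(-156\right) = -158 + \sqrt{6 + \left(\left(21 - 1\right) \left(-1\right) - 5\right)} \left(-156\right) = -158 + \sqrt{6 + \left(20 \left(-1\right) - 5\right)} \left(-156\right) = -158 + \sqrt{6 - 25} \left(-156\right) = -158 + \sqrt{-19} \left(-156\right) = -158 + i \sqrt{19} \left(-156\right) = -158 - 156 i \sqrt{19}$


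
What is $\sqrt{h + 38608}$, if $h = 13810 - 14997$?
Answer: $\sqrt{37421} \approx 193.45$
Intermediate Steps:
$h = -1187$
$\sqrt{h + 38608} = \sqrt{-1187 + 38608} = \sqrt{37421}$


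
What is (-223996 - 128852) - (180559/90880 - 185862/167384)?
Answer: -670935871863157/1901482240 ≈ -3.5285e+5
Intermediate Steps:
(-223996 - 128852) - (180559/90880 - 185862/167384) = -352848 - (180559*(1/90880) - 185862*1/167384) = -352848 - (180559/90880 - 92931/83692) = -352848 - 1*1666443637/1901482240 = -352848 - 1666443637/1901482240 = -670935871863157/1901482240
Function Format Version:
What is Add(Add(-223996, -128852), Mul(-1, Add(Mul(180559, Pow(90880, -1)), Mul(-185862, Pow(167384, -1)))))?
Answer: Rational(-670935871863157, 1901482240) ≈ -3.5285e+5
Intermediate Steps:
Add(Add(-223996, -128852), Mul(-1, Add(Mul(180559, Pow(90880, -1)), Mul(-185862, Pow(167384, -1))))) = Add(-352848, Mul(-1, Add(Mul(180559, Rational(1, 90880)), Mul(-185862, Rational(1, 167384))))) = Add(-352848, Mul(-1, Add(Rational(180559, 90880), Rational(-92931, 83692)))) = Add(-352848, Mul(-1, Rational(1666443637, 1901482240))) = Add(-352848, Rational(-1666443637, 1901482240)) = Rational(-670935871863157, 1901482240)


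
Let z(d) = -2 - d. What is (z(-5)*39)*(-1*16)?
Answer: -1872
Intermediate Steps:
(z(-5)*39)*(-1*16) = ((-2 - 1*(-5))*39)*(-1*16) = ((-2 + 5)*39)*(-16) = (3*39)*(-16) = 117*(-16) = -1872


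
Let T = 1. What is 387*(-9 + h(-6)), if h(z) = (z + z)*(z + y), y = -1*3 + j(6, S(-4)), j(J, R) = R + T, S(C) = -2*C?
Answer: -3483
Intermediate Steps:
j(J, R) = 1 + R (j(J, R) = R + 1 = 1 + R)
y = 6 (y = -1*3 + (1 - 2*(-4)) = -3 + (1 + 8) = -3 + 9 = 6)
h(z) = 2*z*(6 + z) (h(z) = (z + z)*(z + 6) = (2*z)*(6 + z) = 2*z*(6 + z))
387*(-9 + h(-6)) = 387*(-9 + 2*(-6)*(6 - 6)) = 387*(-9 + 2*(-6)*0) = 387*(-9 + 0) = 387*(-9) = -3483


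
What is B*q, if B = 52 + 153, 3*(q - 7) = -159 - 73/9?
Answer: -269575/27 ≈ -9984.3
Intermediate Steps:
q = -1315/27 (q = 7 + (-159 - 73/9)/3 = 7 + (⅓)*(-1504/9) = 7 - 1504/27 = -1315/27 ≈ -48.704)
B = 205
B*q = 205*(-1315/27) = -269575/27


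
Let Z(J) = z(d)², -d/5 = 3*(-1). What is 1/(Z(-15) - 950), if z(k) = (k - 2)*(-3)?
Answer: 1/571 ≈ 0.0017513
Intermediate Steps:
d = 15 (d = -15*(-1) = -5*(-3) = 15)
z(k) = 6 - 3*k (z(k) = (-2 + k)*(-3) = 6 - 3*k)
Z(J) = 1521 (Z(J) = (6 - 3*15)² = (6 - 45)² = (-39)² = 1521)
1/(Z(-15) - 950) = 1/(1521 - 950) = 1/571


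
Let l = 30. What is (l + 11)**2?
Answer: 1681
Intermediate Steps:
(l + 11)**2 = (30 + 11)**2 = 41**2 = 1681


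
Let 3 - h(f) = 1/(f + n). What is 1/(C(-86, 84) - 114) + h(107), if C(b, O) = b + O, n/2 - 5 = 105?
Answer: 113353/37932 ≈ 2.9883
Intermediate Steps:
n = 220 (n = 10 + 2*105 = 10 + 210 = 220)
h(f) = 3 - 1/(220 + f) (h(f) = 3 - 1/(f + 220) = 3 - 1/(220 + f))
C(b, O) = O + b
1/(C(-86, 84) - 114) + h(107) = 1/((84 - 86) - 114) + (659 + 3*107)/(220 + 107) = 1/(-2 - 114) + (659 + 321)/327 = 1/(-116) + (1/327)*980 = -1/116 + 980/327 = 113353/37932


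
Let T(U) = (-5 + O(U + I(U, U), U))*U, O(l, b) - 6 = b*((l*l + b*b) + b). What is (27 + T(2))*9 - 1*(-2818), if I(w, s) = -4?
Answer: 3439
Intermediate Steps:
O(l, b) = 6 + b*(b + b² + l²) (O(l, b) = 6 + b*((l*l + b*b) + b) = 6 + b*((l² + b²) + b) = 6 + b*((b² + l²) + b) = 6 + b*(b + b² + l²))
T(U) = U*(1 + U² + U³ + U*(-4 + U)²) (T(U) = (-5 + (6 + U² + U³ + U*(U - 4)²))*U = (-5 + (6 + U² + U³ + U*(-4 + U)²))*U = (1 + U² + U³ + U*(-4 + U)²)*U = U*(1 + U² + U³ + U*(-4 + U)²))
(27 + T(2))*9 - 1*(-2818) = (27 + 2*(1 + 2² + 2³ + 2*(-4 + 2)²))*9 - 1*(-2818) = (27 + 2*(1 + 4 + 8 + 2*(-2)²))*9 + 2818 = (27 + 2*(1 + 4 + 8 + 2*4))*9 + 2818 = (27 + 2*(1 + 4 + 8 + 8))*9 + 2818 = (27 + 2*21)*9 + 2818 = (27 + 42)*9 + 2818 = 69*9 + 2818 = 621 + 2818 = 3439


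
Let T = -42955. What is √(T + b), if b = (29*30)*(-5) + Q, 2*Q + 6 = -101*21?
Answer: I*√193474/2 ≈ 219.93*I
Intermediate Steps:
Q = -2127/2 (Q = -3 + (-101*21)/2 = -3 + (½)*(-2121) = -3 - 2121/2 = -2127/2 ≈ -1063.5)
b = -10827/2 (b = (29*30)*(-5) - 2127/2 = 870*(-5) - 2127/2 = -4350 - 2127/2 = -10827/2 ≈ -5413.5)
√(T + b) = √(-42955 - 10827/2) = √(-96737/2) = I*√193474/2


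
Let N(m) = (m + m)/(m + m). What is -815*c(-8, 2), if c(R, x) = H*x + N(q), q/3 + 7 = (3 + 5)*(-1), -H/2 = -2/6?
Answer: -5705/3 ≈ -1901.7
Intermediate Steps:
H = ⅔ (H = -(-4)/6 = -2*(-⅓) = ⅔ ≈ 0.66667)
q = -45 (q = -21 + 3*((3 + 5)*(-1)) = -21 + 3*(8*(-1)) = -21 + 3*(-8) = -21 - 24 = -45)
N(m) = 1 (N(m) = (2*m)/((2*m)) = (2*m)*(1/(2*m)) = 1)
c(R, x) = 1 + 2*x/3 (c(R, x) = 2*x/3 + 1 = 1 + 2*x/3)
-815*c(-8, 2) = -815*(1 + (⅔)*2) = -815*(1 + 4/3) = -815*7/3 = -5705/3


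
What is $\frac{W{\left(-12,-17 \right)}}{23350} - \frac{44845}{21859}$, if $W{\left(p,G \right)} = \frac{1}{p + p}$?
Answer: $- \frac{25131159859}{12249783600} \approx -2.0516$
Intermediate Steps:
$W{\left(p,G \right)} = \frac{1}{2 p}$
$\frac{W{\left(-12,-17 \right)}}{23350} - \frac{44845}{21859} = \frac{\frac{1}{2} \frac{1}{-12}}{23350} - \frac{44845}{21859} = \frac{1}{2} \left(- \frac{1}{12}\right) \frac{1}{23350} - \frac{44845}{21859} = \left(- \frac{1}{24}\right) \frac{1}{23350} - \frac{44845}{21859} = - \frac{1}{560400} - \frac{44845}{21859} = - \frac{25131159859}{12249783600}$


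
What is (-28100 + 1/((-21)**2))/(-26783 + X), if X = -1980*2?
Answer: 12392099/13557663 ≈ 0.91403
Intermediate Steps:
X = -3960 (X = -220*18 = -3960)
(-28100 + 1/((-21)**2))/(-26783 + X) = (-28100 + 1/((-21)**2))/(-26783 - 3960) = (-28100 + 1/441)/(-30743) = (-28100 + 1/441)*(-1/30743) = -12392099/441*(-1/30743) = 12392099/13557663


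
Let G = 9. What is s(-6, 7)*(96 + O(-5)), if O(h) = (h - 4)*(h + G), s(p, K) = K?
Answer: 420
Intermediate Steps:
O(h) = (-4 + h)*(9 + h) (O(h) = (h - 4)*(h + 9) = (-4 + h)*(9 + h))
s(-6, 7)*(96 + O(-5)) = 7*(96 + (-36 + (-5)² + 5*(-5))) = 7*(96 + (-36 + 25 - 25)) = 7*(96 - 36) = 7*60 = 420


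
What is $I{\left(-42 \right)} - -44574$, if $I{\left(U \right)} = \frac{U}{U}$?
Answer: $44575$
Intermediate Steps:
$I{\left(U \right)} = 1$
$I{\left(-42 \right)} - -44574 = 1 - -44574 = 1 + 44574 = 44575$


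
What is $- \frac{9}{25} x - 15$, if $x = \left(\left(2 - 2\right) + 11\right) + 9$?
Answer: $- \frac{111}{5} \approx -22.2$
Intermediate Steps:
$x = 20$ ($x = \left(0 + 11\right) + 9 = 11 + 9 = 20$)
$- \frac{9}{25} x - 15 = - \frac{9}{25} \cdot 20 - 15 = \left(-9\right) \frac{1}{25} \cdot 20 - 15 = \left(- \frac{9}{25}\right) 20 - 15 = - \frac{36}{5} - 15 = - \frac{111}{5}$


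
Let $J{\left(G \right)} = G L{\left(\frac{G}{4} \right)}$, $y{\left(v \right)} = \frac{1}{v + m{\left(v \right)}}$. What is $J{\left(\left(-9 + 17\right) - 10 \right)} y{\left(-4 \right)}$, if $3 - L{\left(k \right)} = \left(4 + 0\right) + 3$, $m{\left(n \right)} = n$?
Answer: $-1$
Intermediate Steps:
$L{\left(k \right)} = -4$ ($L{\left(k \right)} = 3 - \left(\left(4 + 0\right) + 3\right) = 3 - \left(4 + 3\right) = 3 - 7 = -4$)
$y{\left(v \right)} = \frac{1}{2 v}$ ($y{\left(v \right)} = \frac{1}{v + v} = \frac{1}{2 v}$)
$J{\left(G \right)} = - 4 G$ ($J{\left(G \right)} = G \left(-4\right) = - 4 G$)
$J{\left(\left(-9 + 17\right) - 10 \right)} y{\left(-4 \right)} = - 4 \left(\left(-9 + 17\right) - 10\right) \frac{1}{2 \left(-4\right)} = - 4 \left(8 - 10\right) \frac{1}{2} \left(- \frac{1}{4}\right) = \left(-4\right) \left(-2\right) \left(- \frac{1}{8}\right) = 8 \left(- \frac{1}{8}\right) = -1$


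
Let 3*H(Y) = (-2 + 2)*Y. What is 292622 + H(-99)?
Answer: 292622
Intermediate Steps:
H(Y) = 0 (H(Y) = ((-2 + 2)*Y)/3 = (0*Y)/3 = (⅓)*0 = 0)
292622 + H(-99) = 292622 + 0 = 292622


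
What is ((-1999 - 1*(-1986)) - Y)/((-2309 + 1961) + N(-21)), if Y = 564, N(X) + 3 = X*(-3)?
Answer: 577/288 ≈ 2.0035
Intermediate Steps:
N(X) = -3 - 3*X (N(X) = -3 + X*(-3) = -3 - 3*X)
((-1999 - 1*(-1986)) - Y)/((-2309 + 1961) + N(-21)) = ((-1999 - 1*(-1986)) - 1*564)/((-2309 + 1961) + (-3 - 3*(-21))) = ((-1999 + 1986) - 564)/(-348 + (-3 + 63)) = (-13 - 564)/(-348 + 60) = -577/(-288) = -577*(-1/288) = 577/288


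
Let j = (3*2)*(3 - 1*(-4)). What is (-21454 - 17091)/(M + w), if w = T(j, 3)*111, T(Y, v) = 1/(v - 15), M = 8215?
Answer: -154180/32823 ≈ -4.6973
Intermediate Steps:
j = 42 (j = 6*(3 + 4) = 6*7 = 42)
T(Y, v) = 1/(-15 + v)
w = -37/4 (w = 111/(-15 + 3) = 111/(-12) = -1/12*111 = -37/4 ≈ -9.2500)
(-21454 - 17091)/(M + w) = (-21454 - 17091)/(8215 - 37/4) = -38545/32823/4 = -38545*4/32823 = -154180/32823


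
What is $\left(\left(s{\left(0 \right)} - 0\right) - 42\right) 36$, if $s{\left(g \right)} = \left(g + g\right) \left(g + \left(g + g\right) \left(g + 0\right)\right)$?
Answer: $-1512$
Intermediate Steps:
$s{\left(g \right)} = 2 g \left(g + 2 g^{2}\right)$ ($s{\left(g \right)} = 2 g \left(g + 2 g g\right) = 2 g \left(g + 2 g^{2}\right)$)
$\left(\left(s{\left(0 \right)} - 0\right) - 42\right) 36 = \left(\left(0^{2} \left(2 + 4 \cdot 0\right) - 0\right) - 42\right) 36 = \left(\left(0 \left(2 + 0\right) + 0\right) - 42\right) 36 = \left(\left(0 \cdot 2 + 0\right) - 42\right) 36 = \left(\left(0 + 0\right) - 42\right) 36 = \left(0 - 42\right) 36 = \left(-42\right) 36 = -1512$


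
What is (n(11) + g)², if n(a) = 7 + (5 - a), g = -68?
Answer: 4489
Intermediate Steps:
n(a) = 12 - a
(n(11) + g)² = ((12 - 1*11) - 68)² = ((12 - 11) - 68)² = (1 - 68)² = (-67)² = 4489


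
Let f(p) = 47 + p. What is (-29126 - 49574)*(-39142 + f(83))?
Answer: 3070244400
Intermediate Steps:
(-29126 - 49574)*(-39142 + f(83)) = (-29126 - 49574)*(-39142 + (47 + 83)) = -78700*(-39142 + 130) = -78700*(-39012) = 3070244400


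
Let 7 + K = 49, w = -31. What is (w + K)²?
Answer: 121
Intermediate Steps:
K = 42 (K = -7 + 49 = 42)
(w + K)² = (-31 + 42)² = 11² = 121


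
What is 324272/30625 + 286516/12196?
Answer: 3182343453/93375625 ≈ 34.081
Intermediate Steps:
324272/30625 + 286516/12196 = 324272*(1/30625) + 286516*(1/12196) = 324272/30625 + 71629/3049 = 3182343453/93375625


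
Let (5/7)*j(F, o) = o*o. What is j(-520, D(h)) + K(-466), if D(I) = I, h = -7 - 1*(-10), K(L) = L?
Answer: -2267/5 ≈ -453.40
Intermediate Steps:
h = 3 (h = -7 + 10 = 3)
j(F, o) = 7*o**2/5 (j(F, o) = 7*(o*o)/5 = 7*o**2/5)
j(-520, D(h)) + K(-466) = (7/5)*3**2 - 466 = (7/5)*9 - 466 = 63/5 - 466 = -2267/5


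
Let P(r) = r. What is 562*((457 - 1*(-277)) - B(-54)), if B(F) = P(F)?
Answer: 442856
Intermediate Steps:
B(F) = F
562*((457 - 1*(-277)) - B(-54)) = 562*((457 - 1*(-277)) - 1*(-54)) = 562*((457 + 277) + 54) = 562*(734 + 54) = 562*788 = 442856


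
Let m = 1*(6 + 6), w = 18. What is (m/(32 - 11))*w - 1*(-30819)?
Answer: 215805/7 ≈ 30829.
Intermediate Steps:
m = 12 (m = 1*12 = 12)
(m/(32 - 11))*w - 1*(-30819) = (12/(32 - 11))*18 - 1*(-30819) = (12/21)*18 + 30819 = ((1/21)*12)*18 + 30819 = (4/7)*18 + 30819 = 72/7 + 30819 = 215805/7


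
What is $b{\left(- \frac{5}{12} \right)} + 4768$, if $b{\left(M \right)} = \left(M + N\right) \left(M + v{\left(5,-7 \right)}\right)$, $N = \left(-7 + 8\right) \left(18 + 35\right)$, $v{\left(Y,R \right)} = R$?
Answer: $\frac{630433}{144} \approx 4378.0$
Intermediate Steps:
$N = 53$ ($N = 1 \cdot 53 = 53$)
$b{\left(M \right)} = \left(-7 + M\right) \left(53 + M\right)$ ($b{\left(M \right)} = \left(M + 53\right) \left(M - 7\right) = \left(53 + M\right) \left(-7 + M\right) = \left(-7 + M\right) \left(53 + M\right)$)
$b{\left(- \frac{5}{12} \right)} + 4768 = \left(-371 + \left(- \frac{5}{12}\right)^{2} + 46 \left(- \frac{5}{12}\right)\right) + 4768 = \left(-371 + \frac{25}{144} - \frac{115}{6}\right) + 4768 = - \frac{56159}{144} + 4768 = \frac{630433}{144}$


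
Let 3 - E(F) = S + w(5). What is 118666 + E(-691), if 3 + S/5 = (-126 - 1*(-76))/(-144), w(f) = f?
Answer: 8544763/72 ≈ 1.1868e+5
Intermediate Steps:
S = -955/72 (S = -15 + 5*((-126 - 1*(-76))/(-144)) = -15 + 5*((-126 + 76)*(-1/144)) = -15 + 5*(-50*(-1/144)) = -15 + 5*(25/72) = -15 + 125/72 = -955/72 ≈ -13.264)
E(F) = 811/72 (E(F) = 3 - (-955/72 + 5) = 3 - 1*(-595/72) = 3 + 595/72 = 811/72)
118666 + E(-691) = 118666 + 811/72 = 8544763/72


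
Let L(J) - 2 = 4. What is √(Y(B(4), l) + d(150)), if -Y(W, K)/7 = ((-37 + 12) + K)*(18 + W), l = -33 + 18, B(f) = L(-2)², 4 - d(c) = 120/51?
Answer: 2*√1092539/17 ≈ 122.97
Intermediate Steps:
L(J) = 6 (L(J) = 2 + 4 = 6)
d(c) = 28/17 (d(c) = 4 - 120/51 = 4 - 1*40/17 = 4 - 40/17 = 28/17)
B(f) = 36 (B(f) = 6² = 36)
l = -15
Y(W, K) = -7*(-25 + K)*(18 + W) (Y(W, K) = -7*((-37 + 12) + K)*(18 + W) = -7*(-25 + K)*(18 + W))
√(Y(B(4), l) + d(150)) = √((3150 - 126*(-15) + 175*36 - 7*(-15)*36) + 28/17) = √((3150 + 1890 + 6300 + 3780) + 28/17) = √(15120 + 28/17) = √(257068/17) = 2*√1092539/17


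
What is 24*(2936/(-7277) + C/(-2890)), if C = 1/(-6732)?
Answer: -57121282003/5899063665 ≈ -9.6831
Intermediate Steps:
C = -1/6732 ≈ -0.00014854
24*(2936/(-7277) + C/(-2890)) = 24*(2936/(-7277) - 1/6732/(-2890)) = 24*(2936*(-1/7277) - 1/6732*(-1/2890)) = 24*(-2936/7277 + 1/19455480) = 24*(-57121282003/141577527960) = -57121282003/5899063665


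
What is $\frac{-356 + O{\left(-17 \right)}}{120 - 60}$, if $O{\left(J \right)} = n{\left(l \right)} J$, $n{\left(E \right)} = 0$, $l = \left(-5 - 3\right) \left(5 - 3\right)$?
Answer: $- \frac{89}{15} \approx -5.9333$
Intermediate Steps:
$l = -16$ ($l = \left(-8\right) 2 = -16$)
$O{\left(J \right)} = 0$ ($O{\left(J \right)} = 0 J = 0$)
$\frac{-356 + O{\left(-17 \right)}}{120 - 60} = \frac{-356 + 0}{120 - 60} = \frac{1}{120 - 60} \left(-356\right) = \frac{1}{60} \left(-356\right) = - \frac{89}{15}$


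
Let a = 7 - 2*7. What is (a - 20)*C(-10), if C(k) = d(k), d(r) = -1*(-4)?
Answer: -108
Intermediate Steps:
d(r) = 4
C(k) = 4
a = -7 (a = 7 - 14 = -7)
(a - 20)*C(-10) = (-7 - 20)*4 = -27*4 = -108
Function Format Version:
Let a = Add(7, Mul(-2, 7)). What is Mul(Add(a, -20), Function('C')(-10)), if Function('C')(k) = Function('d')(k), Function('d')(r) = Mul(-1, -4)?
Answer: -108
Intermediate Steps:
Function('d')(r) = 4
Function('C')(k) = 4
a = -7 (a = Add(7, -14) = -7)
Mul(Add(a, -20), Function('C')(-10)) = Mul(Add(-7, -20), 4) = Mul(-27, 4) = -108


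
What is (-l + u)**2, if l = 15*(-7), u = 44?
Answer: 22201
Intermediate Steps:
l = -105
(-l + u)**2 = (-1*(-105) + 44)**2 = (105 + 44)**2 = 149**2 = 22201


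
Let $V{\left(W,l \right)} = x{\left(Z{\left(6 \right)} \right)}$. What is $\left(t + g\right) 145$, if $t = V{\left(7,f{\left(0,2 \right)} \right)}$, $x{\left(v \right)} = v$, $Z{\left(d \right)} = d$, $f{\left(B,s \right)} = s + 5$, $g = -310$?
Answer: $-44080$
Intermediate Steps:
$f{\left(B,s \right)} = 5 + s$
$V{\left(W,l \right)} = 6$
$t = 6$
$\left(t + g\right) 145 = \left(6 - 310\right) 145 = \left(-304\right) 145 = -44080$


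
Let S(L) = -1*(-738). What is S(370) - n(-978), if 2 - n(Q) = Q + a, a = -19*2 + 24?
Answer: -256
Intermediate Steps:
a = -14 (a = -38 + 24 = -14)
S(L) = 738
n(Q) = 16 - Q (n(Q) = 2 - (Q - 14) = 2 - (-14 + Q) = 2 + (14 - Q) = 16 - Q)
S(370) - n(-978) = 738 - (16 - 1*(-978)) = 738 - (16 + 978) = 738 - 1*994 = 738 - 994 = -256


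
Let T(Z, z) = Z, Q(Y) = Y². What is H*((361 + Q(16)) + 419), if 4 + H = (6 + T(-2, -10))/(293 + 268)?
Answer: -2320640/561 ≈ -4136.6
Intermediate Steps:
H = -2240/561 (H = -4 + (6 - 2)/(293 + 268) = -4 + 4/561 = -2240/561 ≈ -3.9929)
H*((361 + Q(16)) + 419) = -2240*((361 + 16²) + 419)/561 = -2240*((361 + 256) + 419)/561 = -2240*(617 + 419)/561 = -2240/561*1036 = -2320640/561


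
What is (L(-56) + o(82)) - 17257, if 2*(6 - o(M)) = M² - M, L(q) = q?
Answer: -20628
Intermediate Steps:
o(M) = 6 + M/2 - M²/2 (o(M) = 6 - (M² - M)/2 = 6 + (M/2 - M²/2) = 6 + M/2 - M²/2)
(L(-56) + o(82)) - 17257 = (-56 + (6 + (½)*82 - ½*82²)) - 17257 = (-56 + (6 + 41 - ½*6724)) - 17257 = (-56 + (6 + 41 - 3362)) - 17257 = (-56 - 3315) - 17257 = -3371 - 17257 = -20628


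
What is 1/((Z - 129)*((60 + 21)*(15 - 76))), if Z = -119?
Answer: 1/1225368 ≈ 8.1608e-7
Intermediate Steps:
1/((Z - 129)*((60 + 21)*(15 - 76))) = 1/((-119 - 129)*((60 + 21)*(15 - 76))) = 1/(-20088*(-61)) = 1/(-248*(-4941)) = 1/1225368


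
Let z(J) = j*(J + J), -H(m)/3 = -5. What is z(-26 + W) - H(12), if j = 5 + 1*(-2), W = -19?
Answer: -285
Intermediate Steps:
H(m) = 15 (H(m) = -3*(-5) = 15)
j = 3 (j = 5 - 2 = 3)
z(J) = 6*J (z(J) = 3*(J + J) = 3*(2*J) = 6*J)
z(-26 + W) - H(12) = 6*(-26 - 19) - 1*15 = 6*(-45) - 15 = -270 - 15 = -285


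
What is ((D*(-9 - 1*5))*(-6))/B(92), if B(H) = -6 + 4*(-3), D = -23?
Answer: 322/3 ≈ 107.33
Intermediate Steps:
B(H) = -18 (B(H) = -6 - 12 = -18)
((D*(-9 - 1*5))*(-6))/B(92) = (-23*(-9 - 1*5)*(-6))/(-18) = (-23*(-9 - 5)*(-6))*(-1/18) = (-23*(-14)*(-6))*(-1/18) = (322*(-6))*(-1/18) = -1932*(-1/18) = 322/3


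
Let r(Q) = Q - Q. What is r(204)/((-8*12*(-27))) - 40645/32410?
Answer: -8129/6482 ≈ -1.2541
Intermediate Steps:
r(Q) = 0
r(204)/((-8*12*(-27))) - 40645/32410 = 0/((-8*12*(-27))) - 40645/32410 = 0/((-96*(-27))) - 40645*1/32410 = 0/2592 - 8129/6482 = 0*(1/2592) - 8129/6482 = 0 - 8129/6482 = -8129/6482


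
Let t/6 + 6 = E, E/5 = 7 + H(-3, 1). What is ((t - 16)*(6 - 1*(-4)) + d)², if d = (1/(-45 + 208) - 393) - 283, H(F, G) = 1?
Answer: 38515240009/26569 ≈ 1.4496e+6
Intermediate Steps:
E = 40 (E = 5*(7 + 1) = 5*8 = 40)
t = 204 (t = -36 + 6*40 = -36 + 240 = 204)
d = -110187/163 (d = (1/163 - 393) - 283 = -64058/163 - 283 = -110187/163 ≈ -675.99)
((t - 16)*(6 - 1*(-4)) + d)² = ((204 - 16)*(6 - 1*(-4)) - 110187/163)² = (188*(6 + 4) - 110187/163)² = (188*10 - 110187/163)² = (1880 - 110187/163)² = (196253/163)² = 38515240009/26569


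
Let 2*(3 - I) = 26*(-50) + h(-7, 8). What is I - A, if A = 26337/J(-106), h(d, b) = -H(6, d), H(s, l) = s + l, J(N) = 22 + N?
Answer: 27049/28 ≈ 966.04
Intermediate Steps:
H(s, l) = l + s
h(d, b) = -6 - d (h(d, b) = -(d + 6) = -(6 + d) = -6 - d)
A = -8779/28 (A = 26337/(22 - 106) = 26337/(-84) = 26337*(-1/84) = -8779/28 ≈ -313.54)
I = 1305/2 (I = 3 - (26*(-50) + (-6 - 1*(-7)))/2 = 3 - (-1300 + (-6 + 7))/2 = 3 - (-1300 + 1)/2 = 3 - ½*(-1299) = 3 + 1299/2 = 1305/2 ≈ 652.50)
I - A = 1305/2 - 1*(-8779/28) = 1305/2 + 8779/28 = 27049/28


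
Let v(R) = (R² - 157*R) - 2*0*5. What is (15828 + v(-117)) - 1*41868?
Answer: 6018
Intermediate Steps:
v(R) = R² - 157*R (v(R) = (R² - 157*R) + 0*5 = (R² - 157*R) + 0 = R² - 157*R)
(15828 + v(-117)) - 1*41868 = (15828 - 117*(-157 - 117)) - 1*41868 = (15828 - 117*(-274)) - 41868 = (15828 + 32058) - 41868 = 47886 - 41868 = 6018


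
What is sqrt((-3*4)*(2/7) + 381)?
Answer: sqrt(18501)/7 ≈ 19.431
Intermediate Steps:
sqrt((-3*4)*(2/7) + 381) = sqrt(-24/7 + 381) = sqrt(2643/7) = sqrt(18501)/7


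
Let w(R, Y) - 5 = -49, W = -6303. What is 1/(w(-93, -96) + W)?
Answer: -1/6347 ≈ -0.00015755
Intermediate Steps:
w(R, Y) = -44 (w(R, Y) = 5 - 49 = -44)
1/(w(-93, -96) + W) = 1/(-44 - 6303) = 1/(-6347) = -1/6347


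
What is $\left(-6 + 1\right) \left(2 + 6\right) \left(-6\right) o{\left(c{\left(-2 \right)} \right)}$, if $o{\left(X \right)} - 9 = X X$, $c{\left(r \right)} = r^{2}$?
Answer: $6000$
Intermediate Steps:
$o{\left(X \right)} = 9 + X^{2}$ ($o{\left(X \right)} = 9 + X X = 9 + X^{2}$)
$\left(-6 + 1\right) \left(2 + 6\right) \left(-6\right) o{\left(c{\left(-2 \right)} \right)} = \left(-6 + 1\right) \left(2 + 6\right) \left(-6\right) \left(9 + \left(\left(-2\right)^{2}\right)^{2}\right) = \left(-5\right) 8 \left(-6\right) \left(9 + 4^{2}\right) = \left(-40\right) \left(-6\right) \left(9 + 16\right) = 240 \cdot 25 = 6000$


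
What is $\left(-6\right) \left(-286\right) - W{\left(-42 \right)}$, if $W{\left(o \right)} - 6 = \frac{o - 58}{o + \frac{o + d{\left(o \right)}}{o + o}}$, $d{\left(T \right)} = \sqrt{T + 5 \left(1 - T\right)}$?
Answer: $\frac{20750676930}{12152023} + \frac{8400 \sqrt{173}}{12152023} \approx 1707.6$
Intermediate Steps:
$d{\left(T \right)} = \sqrt{5 - 4 T}$ ($d{\left(T \right)} = \sqrt{T - \left(-5 + 5 T\right)} = \sqrt{5 - 4 T}$)
$W{\left(o \right)} = 6 + \frac{-58 + o}{o + \frac{o + \sqrt{5 - 4 o}}{2 o}}$ ($W{\left(o \right)} = 6 + \frac{o - 58}{o + \frac{o + \sqrt{5 - 4 o}}{o + o}} = 6 + \frac{-58 + o}{o + \frac{o + \sqrt{5 - 4 o}}{2 o}}$)
$\left(-6\right) \left(-286\right) - W{\left(-42 \right)} = \left(-6\right) \left(-286\right) - \frac{2 \left(\left(-55\right) \left(-42\right) + 3 \sqrt{5 - -168} + 7 \left(-42\right)^{2}\right)}{-42 + \sqrt{5 - -168} + 2 \left(-42\right)^{2}} = 1716 - \frac{2 \left(2310 + 3 \sqrt{5 + 168} + 7 \cdot 1764\right)}{-42 + \sqrt{5 + 168} + 2 \cdot 1764} = 1716 - \frac{2 \left(2310 + 3 \sqrt{173} + 12348\right)}{-42 + \sqrt{173} + 3528} = 1716 - \frac{2 \left(14658 + 3 \sqrt{173}\right)}{3486 + \sqrt{173}}$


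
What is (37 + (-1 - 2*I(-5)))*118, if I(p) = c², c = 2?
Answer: 3304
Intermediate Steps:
I(p) = 4 (I(p) = 2² = 4)
(37 + (-1 - 2*I(-5)))*118 = (37 + (-1 - 2*4))*118 = (37 + (-1 - 8))*118 = (37 - 9)*118 = 28*118 = 3304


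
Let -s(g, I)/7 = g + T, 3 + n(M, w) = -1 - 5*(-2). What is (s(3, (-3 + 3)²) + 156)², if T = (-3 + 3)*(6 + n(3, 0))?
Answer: 18225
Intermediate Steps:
n(M, w) = 6 (n(M, w) = -3 + (-1 - 5*(-2)) = -3 + (-1 + 10) = -3 + 9 = 6)
T = 0 (T = (-3 + 3)*(6 + 6) = 0*12 = 0)
s(g, I) = -7*g (s(g, I) = -7*(g + 0) = -7*g)
(s(3, (-3 + 3)²) + 156)² = (-7*3 + 156)² = (-21 + 156)² = 135² = 18225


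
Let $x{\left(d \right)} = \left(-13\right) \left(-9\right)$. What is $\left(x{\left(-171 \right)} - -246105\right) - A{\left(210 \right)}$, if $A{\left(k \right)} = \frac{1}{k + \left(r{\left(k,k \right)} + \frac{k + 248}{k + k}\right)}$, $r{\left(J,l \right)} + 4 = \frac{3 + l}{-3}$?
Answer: $\frac{7036778328}{28579} \approx 2.4622 \cdot 10^{5}$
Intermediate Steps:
$r{\left(J,l \right)} = -5 - \frac{l}{3}$ ($r{\left(J,l \right)} = -4 + \frac{3 + l}{-3} = -4 + \left(3 + l\right) \left(- \frac{1}{3}\right) = -4 - \left(1 + \frac{l}{3}\right) = -5 - \frac{l}{3}$)
$x{\left(d \right)} = 117$
$A{\left(k \right)} = \frac{1}{-5 + \frac{2 k}{3} + \frac{248 + k}{2 k}}$ ($A{\left(k \right)} = \frac{1}{k - \left(5 + \frac{k}{3} - \frac{k + 248}{k + k}\right)} = \frac{1}{k - \left(5 + \frac{k}{3} - \frac{248 + k}{2 k}\right)} = \frac{1}{-5 + \frac{2 k}{3} + \frac{248 + k}{2 k}}$)
$\left(x{\left(-171 \right)} - -246105\right) - A{\left(210 \right)} = \left(117 - -246105\right) - 6 \cdot 210 \frac{1}{744 - 5670 + 4 \cdot 210^{2}} = \left(117 + 246105\right) - 6 \cdot 210 \frac{1}{744 - 5670 + 4 \cdot 44100} = 246222 - 6 \cdot 210 \frac{1}{744 - 5670 + 176400} = 246222 - 6 \cdot 210 \cdot \frac{1}{171474} = 246222 - \frac{210}{28579} = \frac{7036778328}{28579}$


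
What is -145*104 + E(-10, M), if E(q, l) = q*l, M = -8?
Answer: -15000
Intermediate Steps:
E(q, l) = l*q
-145*104 + E(-10, M) = -145*104 - 8*(-10) = -15080 + 80 = -15000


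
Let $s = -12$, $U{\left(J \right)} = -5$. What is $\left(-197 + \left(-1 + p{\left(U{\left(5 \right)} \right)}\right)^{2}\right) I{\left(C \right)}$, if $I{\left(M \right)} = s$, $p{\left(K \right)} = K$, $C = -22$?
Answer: $1932$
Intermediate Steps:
$I{\left(M \right)} = -12$
$\left(-197 + \left(-1 + p{\left(U{\left(5 \right)} \right)}\right)^{2}\right) I{\left(C \right)} = \left(-197 + \left(-1 - 5\right)^{2}\right) \left(-12\right) = \left(-197 + \left(-6\right)^{2}\right) \left(-12\right) = \left(-197 + 36\right) \left(-12\right) = \left(-161\right) \left(-12\right) = 1932$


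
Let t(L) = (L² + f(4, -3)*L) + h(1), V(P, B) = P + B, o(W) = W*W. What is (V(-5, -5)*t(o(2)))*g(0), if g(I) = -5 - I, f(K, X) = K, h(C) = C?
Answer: 1650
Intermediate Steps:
o(W) = W²
V(P, B) = B + P
t(L) = 1 + L² + 4*L (t(L) = (L² + 4*L) + 1 = 1 + L² + 4*L)
(V(-5, -5)*t(o(2)))*g(0) = ((-5 - 5)*(1 + (2²)² + 4*2²))*(-5 - 1*0) = (-10*(1 + 4² + 4*4))*(-5 + 0) = -10*(1 + 16 + 16)*(-5) = -10*33*(-5) = -330*(-5) = 1650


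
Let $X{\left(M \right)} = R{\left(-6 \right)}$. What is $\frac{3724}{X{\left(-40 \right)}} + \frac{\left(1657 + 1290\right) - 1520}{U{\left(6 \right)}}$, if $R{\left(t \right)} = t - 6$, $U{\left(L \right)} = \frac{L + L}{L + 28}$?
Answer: $\frac{22397}{6} \approx 3732.8$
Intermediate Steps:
$U{\left(L \right)} = \frac{2 L}{28 + L}$
$R{\left(t \right)} = -6 + t$
$X{\left(M \right)} = -12$ ($X{\left(M \right)} = -6 - 6 = -12$)
$\frac{3724}{X{\left(-40 \right)}} + \frac{\left(1657 + 1290\right) - 1520}{U{\left(6 \right)}} = \frac{3724}{-12} + \frac{\left(1657 + 1290\right) - 1520}{2 \cdot 6 \frac{1}{28 + 6}} = 3724 \left(- \frac{1}{12}\right) + \frac{2947 - 1520}{2 \cdot 6 \cdot \frac{1}{34}} = - \frac{931}{3} + \frac{1427}{2 \cdot 6 \cdot \frac{1}{34}} = - \frac{931}{3} + \frac{1427}{\frac{6}{17}} = - \frac{931}{3} + 1427 \cdot \frac{17}{6} = - \frac{931}{3} + \frac{24259}{6} = \frac{22397}{6}$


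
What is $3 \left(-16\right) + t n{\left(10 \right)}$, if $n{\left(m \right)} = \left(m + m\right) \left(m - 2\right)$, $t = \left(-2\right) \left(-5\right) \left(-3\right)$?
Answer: $-4848$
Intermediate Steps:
$t = -30$ ($t = 10 \left(-3\right) = -30$)
$n{\left(m \right)} = 2 m \left(-2 + m\right)$
$3 \left(-16\right) + t n{\left(10 \right)} = 3 \left(-16\right) - 30 \cdot 2 \cdot 10 \left(-2 + 10\right) = -48 - 30 \cdot 2 \cdot 10 \cdot 8 = -48 - 4800 = -4848$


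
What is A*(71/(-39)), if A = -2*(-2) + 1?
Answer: -355/39 ≈ -9.1026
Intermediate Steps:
A = 5 (A = 4 + 1 = 5)
A*(71/(-39)) = 5*(71/(-39)) = 5*(71*(-1/39)) = 5*(-71/39) = -355/39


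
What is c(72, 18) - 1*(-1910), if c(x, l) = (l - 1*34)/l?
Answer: 17182/9 ≈ 1909.1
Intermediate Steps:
c(x, l) = (-34 + l)/l (c(x, l) = (l - 34)/l = (-34 + l)/l)
c(72, 18) - 1*(-1910) = (-34 + 18)/18 - 1*(-1910) = (1/18)*(-16) + 1910 = -8/9 + 1910 = 17182/9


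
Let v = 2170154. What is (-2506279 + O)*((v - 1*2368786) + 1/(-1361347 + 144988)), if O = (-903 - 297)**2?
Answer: 257621345649702031/1216359 ≈ 2.1180e+11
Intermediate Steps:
O = 1440000 (O = (-1200)**2 = 1440000)
(-2506279 + O)*((v - 1*2368786) + 1/(-1361347 + 144988)) = (-2506279 + 1440000)*((2170154 - 1*2368786) + 1/(-1361347 + 144988)) = -1066279*((2170154 - 2368786) + 1/(-1216359)) = -1066279*(-198632 - 1/1216359) = -1066279*(-241607820889/1216359) = 257621345649702031/1216359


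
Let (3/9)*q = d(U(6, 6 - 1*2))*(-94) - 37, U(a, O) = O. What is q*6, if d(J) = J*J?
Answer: -27738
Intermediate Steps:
d(J) = J²
q = -4623 (q = 3*((6 - 1*2)²*(-94) - 37) = 3*((6 - 2)²*(-94) - 37) = 3*(4²*(-94) - 37) = 3*(16*(-94) - 37) = 3*(-1504 - 37) = 3*(-1541) = -4623)
q*6 = -4623*6 = -27738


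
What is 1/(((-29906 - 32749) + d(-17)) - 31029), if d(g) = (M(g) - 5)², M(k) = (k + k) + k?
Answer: -1/90548 ≈ -1.1044e-5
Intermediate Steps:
M(k) = 3*k (M(k) = 2*k + k = 3*k)
d(g) = (-5 + 3*g)² (d(g) = (3*g - 5)² = (-5 + 3*g)²)
1/(((-29906 - 32749) + d(-17)) - 31029) = 1/(((-29906 - 32749) + (-5 + 3*(-17))²) - 31029) = 1/((-62655 + (-5 - 51)²) - 31029) = 1/((-62655 + (-56)²) - 31029) = 1/((-62655 + 3136) - 31029) = 1/(-59519 - 31029) = 1/(-90548) = -1/90548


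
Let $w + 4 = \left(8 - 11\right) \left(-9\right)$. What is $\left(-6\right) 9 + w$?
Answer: $-31$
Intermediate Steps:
$w = 23$ ($w = -4 + \left(8 - 11\right) \left(-9\right) = -4 - -27 = -4 + 27 = 23$)
$\left(-6\right) 9 + w = \left(-6\right) 9 + 23 = -54 + 23 = -31$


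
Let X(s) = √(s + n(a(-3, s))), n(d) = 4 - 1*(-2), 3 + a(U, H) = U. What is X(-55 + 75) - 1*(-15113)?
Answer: 15113 + √26 ≈ 15118.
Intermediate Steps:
a(U, H) = -3 + U
n(d) = 6 (n(d) = 4 + 2 = 6)
X(s) = √(6 + s) (X(s) = √(s + 6) = √(6 + s))
X(-55 + 75) - 1*(-15113) = √(6 + (-55 + 75)) - 1*(-15113) = √(6 + 20) + 15113 = √26 + 15113 = 15113 + √26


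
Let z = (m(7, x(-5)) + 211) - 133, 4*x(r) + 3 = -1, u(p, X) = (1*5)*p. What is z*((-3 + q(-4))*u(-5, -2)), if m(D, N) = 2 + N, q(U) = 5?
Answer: -3950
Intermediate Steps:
u(p, X) = 5*p
x(r) = -1 (x(r) = -¾ + (¼)*(-1) = -¾ - ¼ = -1)
z = 79 (z = ((2 - 1) + 211) - 133 = (1 + 211) - 133 = 212 - 133 = 79)
z*((-3 + q(-4))*u(-5, -2)) = 79*((-3 + 5)*(5*(-5))) = 79*(2*(-25)) = 79*(-50) = -3950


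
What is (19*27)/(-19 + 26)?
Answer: 513/7 ≈ 73.286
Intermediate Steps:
(19*27)/(-19 + 26) = 513/7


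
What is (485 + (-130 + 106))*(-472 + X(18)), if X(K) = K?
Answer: -209294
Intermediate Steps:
(485 + (-130 + 106))*(-472 + X(18)) = (485 + (-130 + 106))*(-472 + 18) = (485 - 24)*(-454) = 461*(-454) = -209294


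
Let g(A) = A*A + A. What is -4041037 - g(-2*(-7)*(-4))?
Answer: -4044117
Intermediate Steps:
g(A) = A + A² (g(A) = A² + A = A + A²)
-4041037 - g(-2*(-7)*(-4)) = -4041037 - -2*(-7)*(-4)*(1 - 2*(-7)*(-4)) = -4041037 - 14*(-4)*(1 + 14*(-4)) = -4041037 - (-56)*(1 - 56) = -4041037 - (-56)*(-55) = -4041037 - 1*3080 = -4041037 - 3080 = -4044117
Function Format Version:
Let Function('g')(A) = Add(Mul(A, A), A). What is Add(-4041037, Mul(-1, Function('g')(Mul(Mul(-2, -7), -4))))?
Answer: -4044117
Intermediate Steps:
Function('g')(A) = Add(A, Pow(A, 2)) (Function('g')(A) = Add(Pow(A, 2), A) = Add(A, Pow(A, 2)))
Add(-4041037, Mul(-1, Function('g')(Mul(Mul(-2, -7), -4)))) = Add(-4041037, Mul(-1, Mul(Mul(Mul(-2, -7), -4), Add(1, Mul(Mul(-2, -7), -4))))) = Add(-4041037, Mul(-1, Mul(Mul(14, -4), Add(1, Mul(14, -4))))) = Add(-4041037, Mul(-1, Mul(-56, Add(1, -56)))) = Add(-4041037, Mul(-1, Mul(-56, -55))) = Add(-4041037, Mul(-1, 3080)) = Add(-4041037, -3080) = -4044117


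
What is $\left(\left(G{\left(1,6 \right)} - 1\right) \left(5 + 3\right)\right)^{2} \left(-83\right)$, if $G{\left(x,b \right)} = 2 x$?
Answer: $-5312$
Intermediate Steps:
$\left(\left(G{\left(1,6 \right)} - 1\right) \left(5 + 3\right)\right)^{2} \left(-83\right) = \left(\left(2 \cdot 1 - 1\right) \left(5 + 3\right)\right)^{2} \left(-83\right) = \left(\left(2 - 1\right) 8\right)^{2} \left(-83\right) = \left(1 \cdot 8\right)^{2} \left(-83\right) = 8^{2} \left(-83\right) = 64 \left(-83\right) = -5312$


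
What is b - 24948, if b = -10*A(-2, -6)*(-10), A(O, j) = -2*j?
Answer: -23748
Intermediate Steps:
b = 1200 (b = -(-20)*(-6)*(-10) = -10*12*(-10) = -120*(-10) = 1200)
b - 24948 = 1200 - 24948 = -23748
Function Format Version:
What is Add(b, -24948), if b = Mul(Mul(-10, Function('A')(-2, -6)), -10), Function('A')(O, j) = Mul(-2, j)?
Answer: -23748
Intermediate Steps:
b = 1200 (b = Mul(Mul(-10, Mul(-2, -6)), -10) = Mul(Mul(-10, 12), -10) = Mul(-120, -10) = 1200)
Add(b, -24948) = Add(1200, -24948) = -23748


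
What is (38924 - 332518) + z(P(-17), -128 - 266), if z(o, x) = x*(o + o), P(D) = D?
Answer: -280198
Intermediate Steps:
z(o, x) = 2*o*x (z(o, x) = x*(2*o) = 2*o*x)
(38924 - 332518) + z(P(-17), -128 - 266) = (38924 - 332518) + 2*(-17)*(-128 - 266) = -293594 + 2*(-17)*(-394) = -293594 + 13396 = -280198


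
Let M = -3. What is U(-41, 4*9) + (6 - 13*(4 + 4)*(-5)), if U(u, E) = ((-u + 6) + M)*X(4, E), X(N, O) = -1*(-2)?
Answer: 614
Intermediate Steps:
X(N, O) = 2
U(u, E) = 6 - 2*u (U(u, E) = ((-u + 6) - 3)*2 = ((6 - u) - 3)*2 = (3 - u)*2 = 6 - 2*u)
U(-41, 4*9) + (6 - 13*(4 + 4)*(-5)) = (6 - 2*(-41)) + (6 - 13*(4 + 4)*(-5)) = (6 + 82) + (6 - 104*(-5)) = 88 + (6 - 13*(-40)) = 88 + (6 + 520) = 88 + 526 = 614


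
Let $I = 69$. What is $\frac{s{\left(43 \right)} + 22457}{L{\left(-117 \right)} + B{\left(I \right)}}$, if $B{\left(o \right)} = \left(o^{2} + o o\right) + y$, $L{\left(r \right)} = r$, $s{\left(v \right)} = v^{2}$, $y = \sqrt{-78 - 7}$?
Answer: $\frac{22859793}{8845411} - \frac{12153 i \sqrt{85}}{44227055} \approx 2.5844 - 0.0025334 i$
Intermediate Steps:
$y = i \sqrt{85}$ ($y = \sqrt{-85} = i \sqrt{85} \approx 9.2195 i$)
$B{\left(o \right)} = 2 o^{2} + i \sqrt{85}$ ($B{\left(o \right)} = \left(o^{2} + o o\right) + i \sqrt{85} = \left(o^{2} + o^{2}\right) + i \sqrt{85} = 2 o^{2} + i \sqrt{85}$)
$\frac{s{\left(43 \right)} + 22457}{L{\left(-117 \right)} + B{\left(I \right)}} = \frac{43^{2} + 22457}{-117 + \left(2 \cdot 69^{2} + i \sqrt{85}\right)} = \frac{1849 + 22457}{-117 + \left(2 \cdot 4761 + i \sqrt{85}\right)} = \frac{24306}{-117 + \left(9522 + i \sqrt{85}\right)} = \frac{24306}{9405 + i \sqrt{85}}$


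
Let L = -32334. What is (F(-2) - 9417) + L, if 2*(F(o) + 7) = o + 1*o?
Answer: -41760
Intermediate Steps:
F(o) = -7 + o (F(o) = -7 + (o + 1*o)/2 = -7 + (o + o)/2 = -7 + (2*o)/2 = -7 + o)
(F(-2) - 9417) + L = ((-7 - 2) - 9417) - 32334 = (-9 - 9417) - 32334 = -9426 - 32334 = -41760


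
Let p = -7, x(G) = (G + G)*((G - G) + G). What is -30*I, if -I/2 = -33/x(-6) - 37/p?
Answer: 4055/14 ≈ 289.64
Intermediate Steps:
x(G) = 2*G**2 (x(G) = (2*G)*(0 + G) = (2*G)*G = 2*G**2)
I = -811/84 (I = -2*(-33/(2*(-6)**2) - 37/(-7)) = -2*(-33/(2*36) - 37*(-1/7)) = -2*(-33/72 + 37/7) = -2*(-33*1/72 + 37/7) = -2*(-11/24 + 37/7) = -2*811/168 = -811/84 ≈ -9.6548)
-30*I = -30*(-811/84) = 4055/14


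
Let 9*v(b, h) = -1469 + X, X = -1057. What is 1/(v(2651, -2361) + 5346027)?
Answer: 3/16037239 ≈ 1.8706e-7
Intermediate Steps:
v(b, h) = -842/3 (v(b, h) = (-1469 - 1057)/9 = (1/9)*(-2526) = -842/3)
1/(v(2651, -2361) + 5346027) = 1/(-842/3 + 5346027) = 1/(16037239/3) = 3/16037239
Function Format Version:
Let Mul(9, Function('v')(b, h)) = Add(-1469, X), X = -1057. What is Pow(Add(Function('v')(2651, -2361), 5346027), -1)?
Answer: Rational(3, 16037239) ≈ 1.8706e-7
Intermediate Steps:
Function('v')(b, h) = Rational(-842, 3) (Function('v')(b, h) = Mul(Rational(1, 9), Add(-1469, -1057)) = Mul(Rational(1, 9), -2526) = Rational(-842, 3))
Pow(Add(Function('v')(2651, -2361), 5346027), -1) = Pow(Add(Rational(-842, 3), 5346027), -1) = Pow(Rational(16037239, 3), -1) = Rational(3, 16037239)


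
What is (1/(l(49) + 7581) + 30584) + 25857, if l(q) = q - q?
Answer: 427879222/7581 ≈ 56441.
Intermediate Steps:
l(q) = 0
(1/(l(49) + 7581) + 30584) + 25857 = (1/(0 + 7581) + 30584) + 25857 = (1/7581 + 30584) + 25857 = 231857305/7581 + 25857 = 427879222/7581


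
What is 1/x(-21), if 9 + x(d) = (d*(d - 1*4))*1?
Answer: 1/516 ≈ 0.0019380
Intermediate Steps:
x(d) = -9 + d*(-4 + d) (x(d) = -9 + (d*(d - 1*4))*1 = -9 + (d*(d - 4))*1 = -9 + (d*(-4 + d))*1 = -9 + d*(-4 + d))
1/x(-21) = 1/(-9 + (-21)² - 4*(-21)) = 1/(-9 + 441 + 84) = 1/516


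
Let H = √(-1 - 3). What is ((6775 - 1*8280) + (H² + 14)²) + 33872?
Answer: 32467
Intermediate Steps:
H = 2*I (H = √(-4) = 2*I ≈ 2.0*I)
((6775 - 1*8280) + (H² + 14)²) + 33872 = ((6775 - 1*8280) + ((2*I)² + 14)²) + 33872 = ((6775 - 8280) + (-4 + 14)²) + 33872 = (-1505 + 10²) + 33872 = (-1505 + 100) + 33872 = -1405 + 33872 = 32467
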